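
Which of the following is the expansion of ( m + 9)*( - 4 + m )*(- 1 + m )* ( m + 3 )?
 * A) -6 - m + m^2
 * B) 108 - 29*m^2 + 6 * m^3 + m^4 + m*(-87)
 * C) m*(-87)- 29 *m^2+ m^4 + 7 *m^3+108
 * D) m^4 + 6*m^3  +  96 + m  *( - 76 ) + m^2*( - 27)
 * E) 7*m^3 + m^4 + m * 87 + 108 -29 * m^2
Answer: C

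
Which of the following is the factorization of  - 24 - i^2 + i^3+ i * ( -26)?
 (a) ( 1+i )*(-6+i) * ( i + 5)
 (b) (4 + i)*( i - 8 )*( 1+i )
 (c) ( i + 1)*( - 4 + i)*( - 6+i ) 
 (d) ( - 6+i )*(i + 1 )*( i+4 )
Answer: d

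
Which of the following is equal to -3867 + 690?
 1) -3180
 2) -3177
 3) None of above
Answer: 2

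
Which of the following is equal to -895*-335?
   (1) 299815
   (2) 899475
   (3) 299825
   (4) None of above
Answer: 3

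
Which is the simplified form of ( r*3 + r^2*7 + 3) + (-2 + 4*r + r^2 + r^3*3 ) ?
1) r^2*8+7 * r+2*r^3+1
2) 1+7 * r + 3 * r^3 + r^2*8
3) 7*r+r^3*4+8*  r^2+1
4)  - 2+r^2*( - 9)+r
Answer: 2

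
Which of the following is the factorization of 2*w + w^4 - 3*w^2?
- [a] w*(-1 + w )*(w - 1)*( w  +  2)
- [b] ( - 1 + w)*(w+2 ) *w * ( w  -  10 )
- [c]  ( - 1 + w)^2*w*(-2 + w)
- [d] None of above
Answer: a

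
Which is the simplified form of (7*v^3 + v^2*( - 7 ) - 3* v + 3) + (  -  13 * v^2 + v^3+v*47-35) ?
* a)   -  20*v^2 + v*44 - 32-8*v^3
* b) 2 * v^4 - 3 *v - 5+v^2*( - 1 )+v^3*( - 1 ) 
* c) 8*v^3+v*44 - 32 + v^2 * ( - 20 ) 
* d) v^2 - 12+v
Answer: c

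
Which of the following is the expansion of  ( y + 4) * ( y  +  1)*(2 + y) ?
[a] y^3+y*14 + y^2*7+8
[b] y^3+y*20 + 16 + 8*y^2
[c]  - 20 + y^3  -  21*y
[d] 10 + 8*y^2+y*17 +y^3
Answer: a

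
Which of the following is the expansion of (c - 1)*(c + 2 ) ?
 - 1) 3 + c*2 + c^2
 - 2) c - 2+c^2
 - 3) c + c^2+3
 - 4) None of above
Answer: 2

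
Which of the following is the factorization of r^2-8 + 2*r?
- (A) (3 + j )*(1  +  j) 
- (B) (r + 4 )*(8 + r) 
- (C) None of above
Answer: C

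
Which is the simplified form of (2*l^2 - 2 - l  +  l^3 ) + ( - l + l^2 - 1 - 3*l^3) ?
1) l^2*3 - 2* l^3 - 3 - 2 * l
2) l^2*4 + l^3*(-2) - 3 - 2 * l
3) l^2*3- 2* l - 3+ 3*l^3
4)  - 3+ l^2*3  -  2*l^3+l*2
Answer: 1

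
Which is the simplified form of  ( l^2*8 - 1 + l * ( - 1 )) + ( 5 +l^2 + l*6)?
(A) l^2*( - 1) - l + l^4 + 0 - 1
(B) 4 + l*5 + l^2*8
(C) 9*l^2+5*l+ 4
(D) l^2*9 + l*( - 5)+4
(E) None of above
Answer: C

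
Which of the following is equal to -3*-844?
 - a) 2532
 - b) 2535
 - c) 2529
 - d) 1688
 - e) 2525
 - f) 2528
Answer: a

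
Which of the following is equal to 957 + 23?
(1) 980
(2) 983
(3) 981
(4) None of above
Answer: 1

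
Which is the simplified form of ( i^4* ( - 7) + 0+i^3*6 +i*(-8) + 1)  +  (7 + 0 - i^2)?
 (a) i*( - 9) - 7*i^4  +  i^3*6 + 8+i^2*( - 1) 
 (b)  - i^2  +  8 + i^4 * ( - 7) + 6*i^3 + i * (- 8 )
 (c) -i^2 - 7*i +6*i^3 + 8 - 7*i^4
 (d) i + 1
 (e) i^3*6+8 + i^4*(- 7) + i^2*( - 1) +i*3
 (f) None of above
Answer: b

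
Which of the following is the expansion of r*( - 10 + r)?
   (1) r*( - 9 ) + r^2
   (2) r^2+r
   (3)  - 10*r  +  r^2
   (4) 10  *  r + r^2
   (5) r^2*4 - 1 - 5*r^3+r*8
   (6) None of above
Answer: 3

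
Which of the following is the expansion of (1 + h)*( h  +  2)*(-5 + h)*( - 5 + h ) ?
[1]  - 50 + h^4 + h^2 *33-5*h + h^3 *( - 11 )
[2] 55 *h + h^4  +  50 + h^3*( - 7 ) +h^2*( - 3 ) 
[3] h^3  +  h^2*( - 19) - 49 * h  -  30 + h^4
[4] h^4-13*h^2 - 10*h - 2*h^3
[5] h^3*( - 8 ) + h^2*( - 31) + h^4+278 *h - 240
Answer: 2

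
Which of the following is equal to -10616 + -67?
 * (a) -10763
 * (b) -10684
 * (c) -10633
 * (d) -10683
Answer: d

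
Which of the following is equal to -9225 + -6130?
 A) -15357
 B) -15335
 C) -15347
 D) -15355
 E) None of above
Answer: D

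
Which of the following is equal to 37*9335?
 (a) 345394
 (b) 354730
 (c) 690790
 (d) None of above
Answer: d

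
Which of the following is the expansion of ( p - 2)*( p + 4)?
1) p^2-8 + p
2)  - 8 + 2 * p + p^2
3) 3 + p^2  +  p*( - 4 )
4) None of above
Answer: 2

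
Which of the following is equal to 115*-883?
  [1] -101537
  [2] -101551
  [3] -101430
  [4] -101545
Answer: 4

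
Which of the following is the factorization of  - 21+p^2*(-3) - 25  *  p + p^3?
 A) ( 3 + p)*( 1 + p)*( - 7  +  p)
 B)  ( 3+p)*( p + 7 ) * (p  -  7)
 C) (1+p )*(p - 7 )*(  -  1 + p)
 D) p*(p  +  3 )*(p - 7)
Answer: A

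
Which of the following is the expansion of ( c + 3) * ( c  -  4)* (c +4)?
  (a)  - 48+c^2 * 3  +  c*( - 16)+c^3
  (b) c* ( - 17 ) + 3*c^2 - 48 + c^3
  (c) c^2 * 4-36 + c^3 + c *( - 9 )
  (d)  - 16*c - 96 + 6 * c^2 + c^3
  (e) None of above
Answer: a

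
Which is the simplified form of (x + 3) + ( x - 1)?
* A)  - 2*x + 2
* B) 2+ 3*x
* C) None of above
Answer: C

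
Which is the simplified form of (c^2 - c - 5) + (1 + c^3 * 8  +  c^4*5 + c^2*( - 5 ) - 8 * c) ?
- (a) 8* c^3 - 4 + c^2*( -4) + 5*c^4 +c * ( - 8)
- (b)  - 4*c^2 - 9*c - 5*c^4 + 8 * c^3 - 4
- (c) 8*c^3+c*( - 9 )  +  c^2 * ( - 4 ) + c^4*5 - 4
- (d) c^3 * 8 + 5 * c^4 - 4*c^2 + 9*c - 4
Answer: c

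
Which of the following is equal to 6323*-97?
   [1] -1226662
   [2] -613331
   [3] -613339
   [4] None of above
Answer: 2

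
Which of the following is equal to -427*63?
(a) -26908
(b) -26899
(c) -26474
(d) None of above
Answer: d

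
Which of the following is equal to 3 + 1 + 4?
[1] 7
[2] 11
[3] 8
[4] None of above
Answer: 3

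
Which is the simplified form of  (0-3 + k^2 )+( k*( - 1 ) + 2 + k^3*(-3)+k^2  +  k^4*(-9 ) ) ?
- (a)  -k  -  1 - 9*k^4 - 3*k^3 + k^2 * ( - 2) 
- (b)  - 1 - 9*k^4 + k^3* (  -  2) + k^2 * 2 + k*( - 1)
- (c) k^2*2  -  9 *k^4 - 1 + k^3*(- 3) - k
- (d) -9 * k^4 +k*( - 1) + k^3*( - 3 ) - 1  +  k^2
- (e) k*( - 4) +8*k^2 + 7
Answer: c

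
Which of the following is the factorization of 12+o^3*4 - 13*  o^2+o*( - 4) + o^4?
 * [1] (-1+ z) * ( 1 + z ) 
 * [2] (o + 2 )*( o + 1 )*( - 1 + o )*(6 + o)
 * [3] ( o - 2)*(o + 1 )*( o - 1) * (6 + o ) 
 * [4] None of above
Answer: 3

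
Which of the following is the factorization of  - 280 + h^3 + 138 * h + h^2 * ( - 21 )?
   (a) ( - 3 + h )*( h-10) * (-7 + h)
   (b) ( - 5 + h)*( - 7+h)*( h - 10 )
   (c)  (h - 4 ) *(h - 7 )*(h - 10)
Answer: c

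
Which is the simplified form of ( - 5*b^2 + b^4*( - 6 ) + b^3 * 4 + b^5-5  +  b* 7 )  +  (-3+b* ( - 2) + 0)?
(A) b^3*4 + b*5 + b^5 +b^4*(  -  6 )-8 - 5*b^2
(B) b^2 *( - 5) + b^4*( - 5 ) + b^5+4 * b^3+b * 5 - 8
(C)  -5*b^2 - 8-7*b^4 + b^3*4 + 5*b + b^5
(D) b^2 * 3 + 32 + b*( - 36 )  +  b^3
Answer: A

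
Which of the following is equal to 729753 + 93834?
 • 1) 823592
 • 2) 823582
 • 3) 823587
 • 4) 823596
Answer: 3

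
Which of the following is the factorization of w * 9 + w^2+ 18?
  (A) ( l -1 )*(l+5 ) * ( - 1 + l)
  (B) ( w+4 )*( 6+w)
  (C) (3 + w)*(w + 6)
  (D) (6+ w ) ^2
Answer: C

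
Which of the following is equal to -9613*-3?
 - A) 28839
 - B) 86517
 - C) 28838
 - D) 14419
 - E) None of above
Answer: A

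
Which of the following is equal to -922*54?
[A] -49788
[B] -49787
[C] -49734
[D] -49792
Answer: A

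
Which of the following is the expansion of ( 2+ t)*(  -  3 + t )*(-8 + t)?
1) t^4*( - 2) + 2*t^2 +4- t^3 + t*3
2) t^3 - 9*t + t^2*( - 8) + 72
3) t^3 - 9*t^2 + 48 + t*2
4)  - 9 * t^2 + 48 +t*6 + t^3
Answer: 3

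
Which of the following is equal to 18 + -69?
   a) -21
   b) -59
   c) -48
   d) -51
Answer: d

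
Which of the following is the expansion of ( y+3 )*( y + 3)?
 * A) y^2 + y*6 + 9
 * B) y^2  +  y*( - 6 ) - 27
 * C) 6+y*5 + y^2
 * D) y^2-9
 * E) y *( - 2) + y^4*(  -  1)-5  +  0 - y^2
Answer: A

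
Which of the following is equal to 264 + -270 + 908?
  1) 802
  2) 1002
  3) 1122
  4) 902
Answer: 4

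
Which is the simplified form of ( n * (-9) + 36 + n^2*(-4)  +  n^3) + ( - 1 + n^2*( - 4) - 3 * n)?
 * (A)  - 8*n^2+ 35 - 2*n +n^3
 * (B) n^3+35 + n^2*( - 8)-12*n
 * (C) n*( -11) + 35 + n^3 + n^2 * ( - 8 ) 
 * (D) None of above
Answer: B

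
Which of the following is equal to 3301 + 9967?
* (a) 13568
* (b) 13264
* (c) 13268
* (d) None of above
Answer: c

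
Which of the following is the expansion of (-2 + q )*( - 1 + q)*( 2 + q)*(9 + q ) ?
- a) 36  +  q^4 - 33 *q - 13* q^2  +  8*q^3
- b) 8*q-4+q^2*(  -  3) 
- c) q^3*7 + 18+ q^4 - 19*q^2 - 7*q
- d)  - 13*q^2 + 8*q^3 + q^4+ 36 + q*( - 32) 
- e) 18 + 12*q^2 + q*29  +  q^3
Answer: d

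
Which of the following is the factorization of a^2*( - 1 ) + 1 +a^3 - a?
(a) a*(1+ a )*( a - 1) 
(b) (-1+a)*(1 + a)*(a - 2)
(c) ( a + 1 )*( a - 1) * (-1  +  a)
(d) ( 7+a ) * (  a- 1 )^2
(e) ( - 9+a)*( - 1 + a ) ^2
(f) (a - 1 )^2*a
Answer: c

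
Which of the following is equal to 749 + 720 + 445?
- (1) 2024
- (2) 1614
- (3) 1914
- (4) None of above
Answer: 3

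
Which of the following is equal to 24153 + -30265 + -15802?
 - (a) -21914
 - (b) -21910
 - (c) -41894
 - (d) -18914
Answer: a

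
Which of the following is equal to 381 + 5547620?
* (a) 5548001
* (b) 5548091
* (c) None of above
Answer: a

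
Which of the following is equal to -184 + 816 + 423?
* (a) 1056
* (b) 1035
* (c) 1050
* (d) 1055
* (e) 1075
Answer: d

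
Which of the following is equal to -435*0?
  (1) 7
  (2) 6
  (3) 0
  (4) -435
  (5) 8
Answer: 3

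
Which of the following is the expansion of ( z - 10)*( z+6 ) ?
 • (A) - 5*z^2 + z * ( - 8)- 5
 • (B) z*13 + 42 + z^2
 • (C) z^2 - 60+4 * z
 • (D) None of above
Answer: D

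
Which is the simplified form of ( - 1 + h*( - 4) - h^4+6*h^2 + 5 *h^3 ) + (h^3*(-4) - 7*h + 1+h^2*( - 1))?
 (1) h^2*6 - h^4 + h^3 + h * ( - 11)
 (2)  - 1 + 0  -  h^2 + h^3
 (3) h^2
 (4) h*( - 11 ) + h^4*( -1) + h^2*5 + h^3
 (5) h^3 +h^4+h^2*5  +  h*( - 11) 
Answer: 4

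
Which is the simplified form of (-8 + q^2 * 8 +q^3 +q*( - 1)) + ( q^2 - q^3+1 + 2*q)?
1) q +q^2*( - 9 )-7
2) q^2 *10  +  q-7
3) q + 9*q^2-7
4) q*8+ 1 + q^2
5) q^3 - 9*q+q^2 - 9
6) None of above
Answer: 3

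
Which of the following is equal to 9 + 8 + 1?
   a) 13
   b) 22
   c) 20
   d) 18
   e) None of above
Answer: d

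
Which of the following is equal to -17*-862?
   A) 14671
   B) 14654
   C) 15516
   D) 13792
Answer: B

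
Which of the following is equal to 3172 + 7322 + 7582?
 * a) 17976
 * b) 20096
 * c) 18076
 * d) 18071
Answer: c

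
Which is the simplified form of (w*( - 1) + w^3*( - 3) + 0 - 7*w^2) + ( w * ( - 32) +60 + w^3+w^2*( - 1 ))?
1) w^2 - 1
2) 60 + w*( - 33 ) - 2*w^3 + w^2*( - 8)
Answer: 2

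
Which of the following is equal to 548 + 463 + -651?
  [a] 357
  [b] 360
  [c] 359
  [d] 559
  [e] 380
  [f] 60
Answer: b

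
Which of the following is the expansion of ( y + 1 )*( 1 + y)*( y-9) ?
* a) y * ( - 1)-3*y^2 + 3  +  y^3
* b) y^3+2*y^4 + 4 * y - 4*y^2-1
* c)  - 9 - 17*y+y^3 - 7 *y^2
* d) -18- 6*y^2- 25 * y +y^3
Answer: c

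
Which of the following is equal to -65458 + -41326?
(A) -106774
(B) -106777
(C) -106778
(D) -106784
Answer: D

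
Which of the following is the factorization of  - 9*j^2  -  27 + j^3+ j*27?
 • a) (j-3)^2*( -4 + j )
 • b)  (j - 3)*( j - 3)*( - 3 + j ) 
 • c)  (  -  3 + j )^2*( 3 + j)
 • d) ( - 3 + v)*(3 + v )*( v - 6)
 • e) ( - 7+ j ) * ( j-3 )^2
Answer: b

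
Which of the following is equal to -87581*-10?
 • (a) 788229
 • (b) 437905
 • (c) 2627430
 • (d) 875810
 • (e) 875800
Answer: d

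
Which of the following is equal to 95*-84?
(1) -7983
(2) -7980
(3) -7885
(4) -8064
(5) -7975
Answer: 2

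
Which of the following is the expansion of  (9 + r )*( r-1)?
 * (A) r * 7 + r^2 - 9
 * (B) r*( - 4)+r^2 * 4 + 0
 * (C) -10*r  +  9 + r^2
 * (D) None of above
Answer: D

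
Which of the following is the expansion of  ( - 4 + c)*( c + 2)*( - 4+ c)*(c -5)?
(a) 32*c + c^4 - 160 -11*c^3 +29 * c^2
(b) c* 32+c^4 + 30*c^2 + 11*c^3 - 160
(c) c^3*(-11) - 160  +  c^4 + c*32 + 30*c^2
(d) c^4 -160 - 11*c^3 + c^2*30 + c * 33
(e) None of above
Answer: c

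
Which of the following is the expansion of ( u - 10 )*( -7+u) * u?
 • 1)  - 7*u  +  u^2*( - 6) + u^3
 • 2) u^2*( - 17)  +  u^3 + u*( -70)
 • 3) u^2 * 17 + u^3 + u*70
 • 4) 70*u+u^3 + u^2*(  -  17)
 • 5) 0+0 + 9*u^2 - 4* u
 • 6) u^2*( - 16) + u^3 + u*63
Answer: 4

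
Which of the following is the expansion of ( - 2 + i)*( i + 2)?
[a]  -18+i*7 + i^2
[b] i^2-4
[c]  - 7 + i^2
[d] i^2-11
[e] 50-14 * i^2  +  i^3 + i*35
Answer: b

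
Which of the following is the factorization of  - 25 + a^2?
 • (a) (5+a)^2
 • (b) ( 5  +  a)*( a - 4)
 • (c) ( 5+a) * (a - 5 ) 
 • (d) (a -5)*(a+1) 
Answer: c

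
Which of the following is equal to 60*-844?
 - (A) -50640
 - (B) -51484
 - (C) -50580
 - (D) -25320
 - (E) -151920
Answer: A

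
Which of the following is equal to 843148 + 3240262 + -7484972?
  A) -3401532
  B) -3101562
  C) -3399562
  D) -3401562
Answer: D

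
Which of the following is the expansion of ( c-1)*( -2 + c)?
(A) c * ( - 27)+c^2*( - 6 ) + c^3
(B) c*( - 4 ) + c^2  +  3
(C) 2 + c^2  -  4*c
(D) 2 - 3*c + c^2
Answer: D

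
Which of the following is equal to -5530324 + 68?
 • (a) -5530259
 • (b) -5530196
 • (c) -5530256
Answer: c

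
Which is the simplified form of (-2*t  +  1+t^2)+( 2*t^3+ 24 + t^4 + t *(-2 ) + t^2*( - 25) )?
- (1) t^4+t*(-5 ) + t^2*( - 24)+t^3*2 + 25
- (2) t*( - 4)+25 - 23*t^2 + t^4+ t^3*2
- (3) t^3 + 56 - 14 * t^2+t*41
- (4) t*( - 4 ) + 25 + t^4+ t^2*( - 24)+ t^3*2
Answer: 4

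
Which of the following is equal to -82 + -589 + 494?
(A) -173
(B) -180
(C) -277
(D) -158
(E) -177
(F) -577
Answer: E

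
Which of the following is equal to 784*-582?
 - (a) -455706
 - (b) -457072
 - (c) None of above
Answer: c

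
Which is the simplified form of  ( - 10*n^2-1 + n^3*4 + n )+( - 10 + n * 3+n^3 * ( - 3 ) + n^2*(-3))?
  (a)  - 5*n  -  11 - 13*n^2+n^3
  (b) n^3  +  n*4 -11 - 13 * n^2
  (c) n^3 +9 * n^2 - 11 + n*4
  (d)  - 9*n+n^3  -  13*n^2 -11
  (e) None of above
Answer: b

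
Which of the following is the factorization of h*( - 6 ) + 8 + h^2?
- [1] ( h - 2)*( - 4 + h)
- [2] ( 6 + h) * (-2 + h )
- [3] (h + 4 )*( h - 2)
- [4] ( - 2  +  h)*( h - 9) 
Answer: 1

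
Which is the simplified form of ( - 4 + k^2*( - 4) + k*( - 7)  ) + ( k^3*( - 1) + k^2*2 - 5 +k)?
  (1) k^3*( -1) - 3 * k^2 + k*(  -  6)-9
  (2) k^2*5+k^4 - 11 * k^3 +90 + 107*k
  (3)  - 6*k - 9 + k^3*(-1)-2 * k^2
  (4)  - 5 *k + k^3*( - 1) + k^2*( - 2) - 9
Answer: 3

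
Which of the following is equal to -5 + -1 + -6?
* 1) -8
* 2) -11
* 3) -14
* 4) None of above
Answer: 4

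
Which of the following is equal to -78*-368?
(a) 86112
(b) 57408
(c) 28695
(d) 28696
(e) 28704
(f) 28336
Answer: e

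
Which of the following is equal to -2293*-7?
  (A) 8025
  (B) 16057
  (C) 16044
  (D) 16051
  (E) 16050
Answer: D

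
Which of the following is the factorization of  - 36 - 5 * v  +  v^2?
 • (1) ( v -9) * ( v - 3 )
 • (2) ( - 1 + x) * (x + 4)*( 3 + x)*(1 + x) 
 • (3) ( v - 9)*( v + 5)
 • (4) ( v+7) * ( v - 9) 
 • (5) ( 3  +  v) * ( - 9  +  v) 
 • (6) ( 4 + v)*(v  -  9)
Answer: 6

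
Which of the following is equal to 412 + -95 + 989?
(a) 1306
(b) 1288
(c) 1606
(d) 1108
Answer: a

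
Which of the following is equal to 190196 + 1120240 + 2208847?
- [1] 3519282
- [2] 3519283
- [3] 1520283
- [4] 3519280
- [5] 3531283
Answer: 2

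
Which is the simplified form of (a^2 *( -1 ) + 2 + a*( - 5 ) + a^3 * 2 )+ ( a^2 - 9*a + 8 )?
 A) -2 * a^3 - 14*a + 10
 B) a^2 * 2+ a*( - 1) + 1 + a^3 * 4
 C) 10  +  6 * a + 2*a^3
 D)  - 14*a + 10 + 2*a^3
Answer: D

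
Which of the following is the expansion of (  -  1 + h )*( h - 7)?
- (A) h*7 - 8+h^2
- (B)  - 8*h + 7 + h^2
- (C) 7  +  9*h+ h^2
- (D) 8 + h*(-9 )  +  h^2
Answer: B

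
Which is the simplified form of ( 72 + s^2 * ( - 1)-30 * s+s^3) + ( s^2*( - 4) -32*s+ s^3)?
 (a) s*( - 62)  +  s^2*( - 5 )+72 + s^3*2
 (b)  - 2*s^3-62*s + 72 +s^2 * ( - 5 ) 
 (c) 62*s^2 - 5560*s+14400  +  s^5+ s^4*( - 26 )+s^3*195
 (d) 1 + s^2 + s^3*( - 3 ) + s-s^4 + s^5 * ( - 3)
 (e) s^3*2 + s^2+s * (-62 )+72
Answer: a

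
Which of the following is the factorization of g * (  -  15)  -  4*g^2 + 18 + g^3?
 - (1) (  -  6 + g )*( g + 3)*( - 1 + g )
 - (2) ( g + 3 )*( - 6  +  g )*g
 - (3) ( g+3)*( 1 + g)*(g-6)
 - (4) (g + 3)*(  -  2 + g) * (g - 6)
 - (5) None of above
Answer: 1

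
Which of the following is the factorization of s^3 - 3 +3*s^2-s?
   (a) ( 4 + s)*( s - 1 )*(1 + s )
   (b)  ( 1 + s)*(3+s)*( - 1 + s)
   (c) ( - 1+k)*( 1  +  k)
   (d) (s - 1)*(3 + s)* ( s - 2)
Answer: b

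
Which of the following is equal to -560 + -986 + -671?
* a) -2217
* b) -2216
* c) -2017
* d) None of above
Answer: a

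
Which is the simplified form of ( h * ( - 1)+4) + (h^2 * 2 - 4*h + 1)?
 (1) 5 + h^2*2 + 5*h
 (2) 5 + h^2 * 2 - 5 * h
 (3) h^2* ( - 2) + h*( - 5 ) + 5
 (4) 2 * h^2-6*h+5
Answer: 2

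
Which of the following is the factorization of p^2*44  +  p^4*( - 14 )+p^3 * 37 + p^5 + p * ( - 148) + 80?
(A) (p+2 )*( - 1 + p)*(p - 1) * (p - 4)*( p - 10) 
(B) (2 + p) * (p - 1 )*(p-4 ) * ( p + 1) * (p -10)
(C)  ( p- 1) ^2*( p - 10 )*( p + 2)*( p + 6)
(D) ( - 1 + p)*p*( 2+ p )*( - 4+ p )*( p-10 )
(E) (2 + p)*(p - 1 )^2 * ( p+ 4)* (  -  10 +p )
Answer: A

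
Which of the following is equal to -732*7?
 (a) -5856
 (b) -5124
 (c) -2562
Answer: b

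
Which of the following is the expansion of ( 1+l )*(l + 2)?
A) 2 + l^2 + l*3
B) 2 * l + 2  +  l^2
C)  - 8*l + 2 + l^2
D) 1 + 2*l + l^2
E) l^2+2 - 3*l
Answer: A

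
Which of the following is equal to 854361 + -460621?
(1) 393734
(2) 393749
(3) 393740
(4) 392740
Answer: 3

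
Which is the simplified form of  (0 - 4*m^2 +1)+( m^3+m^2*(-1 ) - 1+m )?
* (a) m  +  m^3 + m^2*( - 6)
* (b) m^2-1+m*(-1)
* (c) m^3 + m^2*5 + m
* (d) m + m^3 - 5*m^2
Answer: d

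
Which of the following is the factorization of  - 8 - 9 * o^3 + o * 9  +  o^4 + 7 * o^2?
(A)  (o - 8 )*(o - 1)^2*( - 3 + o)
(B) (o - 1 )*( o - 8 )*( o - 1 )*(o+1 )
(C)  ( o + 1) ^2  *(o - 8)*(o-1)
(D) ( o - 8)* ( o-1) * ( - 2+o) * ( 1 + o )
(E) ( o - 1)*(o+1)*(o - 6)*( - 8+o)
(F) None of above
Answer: B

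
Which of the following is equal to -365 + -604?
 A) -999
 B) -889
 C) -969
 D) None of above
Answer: C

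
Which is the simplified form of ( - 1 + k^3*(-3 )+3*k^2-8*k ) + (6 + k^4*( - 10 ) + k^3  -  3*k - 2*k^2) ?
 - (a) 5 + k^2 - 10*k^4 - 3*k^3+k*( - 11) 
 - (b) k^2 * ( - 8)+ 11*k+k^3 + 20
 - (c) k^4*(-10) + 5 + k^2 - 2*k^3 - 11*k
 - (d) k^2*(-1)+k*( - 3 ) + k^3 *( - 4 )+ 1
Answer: c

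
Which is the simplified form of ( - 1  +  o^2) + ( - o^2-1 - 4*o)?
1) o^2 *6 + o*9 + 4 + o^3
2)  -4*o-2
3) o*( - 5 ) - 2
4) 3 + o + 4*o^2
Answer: 2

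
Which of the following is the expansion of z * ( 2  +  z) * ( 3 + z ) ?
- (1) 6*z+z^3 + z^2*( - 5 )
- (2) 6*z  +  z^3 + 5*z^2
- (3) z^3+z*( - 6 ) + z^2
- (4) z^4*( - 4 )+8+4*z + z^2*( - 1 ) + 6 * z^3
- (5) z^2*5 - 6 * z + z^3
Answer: 2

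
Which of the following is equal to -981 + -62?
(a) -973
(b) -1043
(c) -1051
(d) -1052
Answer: b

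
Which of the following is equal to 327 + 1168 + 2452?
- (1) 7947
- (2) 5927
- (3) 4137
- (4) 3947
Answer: 4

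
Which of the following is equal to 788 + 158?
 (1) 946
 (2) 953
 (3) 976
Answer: 1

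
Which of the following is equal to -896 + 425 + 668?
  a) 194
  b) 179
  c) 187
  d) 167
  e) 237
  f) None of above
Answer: f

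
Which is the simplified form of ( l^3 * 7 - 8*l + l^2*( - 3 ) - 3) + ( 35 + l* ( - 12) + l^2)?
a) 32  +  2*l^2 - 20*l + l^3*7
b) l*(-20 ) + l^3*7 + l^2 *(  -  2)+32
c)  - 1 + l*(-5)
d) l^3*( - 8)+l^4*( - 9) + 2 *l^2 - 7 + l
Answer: b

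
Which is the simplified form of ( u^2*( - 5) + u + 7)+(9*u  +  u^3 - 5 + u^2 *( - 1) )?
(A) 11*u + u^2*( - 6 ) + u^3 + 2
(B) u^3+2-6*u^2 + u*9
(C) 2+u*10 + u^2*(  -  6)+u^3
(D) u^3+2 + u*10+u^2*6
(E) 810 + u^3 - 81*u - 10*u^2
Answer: C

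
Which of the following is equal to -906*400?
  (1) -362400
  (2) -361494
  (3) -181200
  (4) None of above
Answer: 1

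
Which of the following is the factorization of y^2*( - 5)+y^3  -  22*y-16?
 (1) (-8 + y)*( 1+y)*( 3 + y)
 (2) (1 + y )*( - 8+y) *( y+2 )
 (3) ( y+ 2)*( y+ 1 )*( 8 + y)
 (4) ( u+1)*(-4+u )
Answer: 2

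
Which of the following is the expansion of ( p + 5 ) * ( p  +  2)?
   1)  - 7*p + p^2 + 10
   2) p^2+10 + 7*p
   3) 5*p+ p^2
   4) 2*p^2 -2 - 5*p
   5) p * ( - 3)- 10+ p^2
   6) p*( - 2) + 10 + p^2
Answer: 2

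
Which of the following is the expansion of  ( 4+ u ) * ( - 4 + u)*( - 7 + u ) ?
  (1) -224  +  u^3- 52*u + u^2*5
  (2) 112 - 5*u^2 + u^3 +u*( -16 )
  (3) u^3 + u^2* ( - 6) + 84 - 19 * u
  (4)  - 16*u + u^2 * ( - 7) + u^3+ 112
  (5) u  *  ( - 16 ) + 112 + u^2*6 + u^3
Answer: 4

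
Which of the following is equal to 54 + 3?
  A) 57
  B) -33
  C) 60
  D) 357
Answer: A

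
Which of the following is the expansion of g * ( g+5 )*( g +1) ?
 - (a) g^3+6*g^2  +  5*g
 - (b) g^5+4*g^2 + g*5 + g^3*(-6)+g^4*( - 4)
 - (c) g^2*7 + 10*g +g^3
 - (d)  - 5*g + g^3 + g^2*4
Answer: a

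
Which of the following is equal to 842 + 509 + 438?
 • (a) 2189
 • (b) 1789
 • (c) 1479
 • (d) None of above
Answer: b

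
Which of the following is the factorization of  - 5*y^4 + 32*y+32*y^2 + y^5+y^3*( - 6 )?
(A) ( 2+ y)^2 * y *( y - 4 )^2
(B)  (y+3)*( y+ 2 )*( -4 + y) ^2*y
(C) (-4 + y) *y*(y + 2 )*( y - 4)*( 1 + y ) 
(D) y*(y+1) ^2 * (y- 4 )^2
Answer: C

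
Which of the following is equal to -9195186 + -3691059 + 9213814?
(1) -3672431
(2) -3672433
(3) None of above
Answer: 1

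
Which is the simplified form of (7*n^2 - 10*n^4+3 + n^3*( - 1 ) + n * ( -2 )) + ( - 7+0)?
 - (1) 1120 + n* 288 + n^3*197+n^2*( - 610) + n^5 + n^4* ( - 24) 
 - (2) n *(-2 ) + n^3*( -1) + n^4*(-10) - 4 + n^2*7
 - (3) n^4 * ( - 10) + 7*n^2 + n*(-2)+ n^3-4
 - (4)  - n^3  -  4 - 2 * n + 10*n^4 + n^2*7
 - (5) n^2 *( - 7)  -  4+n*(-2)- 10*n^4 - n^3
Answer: 2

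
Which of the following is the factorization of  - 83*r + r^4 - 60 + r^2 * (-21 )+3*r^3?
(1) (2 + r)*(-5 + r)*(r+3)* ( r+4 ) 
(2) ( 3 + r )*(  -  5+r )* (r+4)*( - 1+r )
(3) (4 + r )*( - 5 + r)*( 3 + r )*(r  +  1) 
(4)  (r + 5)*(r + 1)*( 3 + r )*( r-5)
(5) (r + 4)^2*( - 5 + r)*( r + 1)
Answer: 3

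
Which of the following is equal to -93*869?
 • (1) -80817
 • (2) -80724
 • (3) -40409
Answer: 1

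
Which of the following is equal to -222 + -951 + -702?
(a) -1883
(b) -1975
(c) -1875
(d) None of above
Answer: c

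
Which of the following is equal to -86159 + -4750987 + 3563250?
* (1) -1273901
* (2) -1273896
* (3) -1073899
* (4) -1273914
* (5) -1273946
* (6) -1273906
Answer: 2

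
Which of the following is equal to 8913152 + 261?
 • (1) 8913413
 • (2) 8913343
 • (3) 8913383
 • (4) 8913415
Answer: 1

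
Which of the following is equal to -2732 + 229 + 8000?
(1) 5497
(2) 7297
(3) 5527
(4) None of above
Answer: 1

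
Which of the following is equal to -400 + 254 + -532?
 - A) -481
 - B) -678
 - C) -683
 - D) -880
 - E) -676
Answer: B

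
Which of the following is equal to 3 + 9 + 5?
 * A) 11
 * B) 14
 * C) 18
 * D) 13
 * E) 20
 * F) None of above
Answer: F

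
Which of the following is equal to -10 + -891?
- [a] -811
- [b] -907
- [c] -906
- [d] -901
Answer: d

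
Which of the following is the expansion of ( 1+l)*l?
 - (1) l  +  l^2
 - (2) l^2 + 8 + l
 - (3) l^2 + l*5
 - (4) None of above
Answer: 1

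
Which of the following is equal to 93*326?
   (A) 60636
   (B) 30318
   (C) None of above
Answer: B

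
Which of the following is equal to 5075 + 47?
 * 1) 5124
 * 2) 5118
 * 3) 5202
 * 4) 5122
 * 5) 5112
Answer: 4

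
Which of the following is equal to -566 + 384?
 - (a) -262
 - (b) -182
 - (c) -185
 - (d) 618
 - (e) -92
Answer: b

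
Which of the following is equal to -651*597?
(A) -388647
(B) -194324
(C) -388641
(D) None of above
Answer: A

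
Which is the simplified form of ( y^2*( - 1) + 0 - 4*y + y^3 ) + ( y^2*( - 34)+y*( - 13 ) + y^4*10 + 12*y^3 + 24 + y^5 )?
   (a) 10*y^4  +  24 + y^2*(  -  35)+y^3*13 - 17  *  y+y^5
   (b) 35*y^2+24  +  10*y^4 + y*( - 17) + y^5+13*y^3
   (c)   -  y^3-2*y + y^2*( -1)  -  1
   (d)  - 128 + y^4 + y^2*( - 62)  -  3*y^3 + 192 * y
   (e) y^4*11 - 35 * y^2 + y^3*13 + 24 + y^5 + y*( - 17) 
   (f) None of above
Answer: a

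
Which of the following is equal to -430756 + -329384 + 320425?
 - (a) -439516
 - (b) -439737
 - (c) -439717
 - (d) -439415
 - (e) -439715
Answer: e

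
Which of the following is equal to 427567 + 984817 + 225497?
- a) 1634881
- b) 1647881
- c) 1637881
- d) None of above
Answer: c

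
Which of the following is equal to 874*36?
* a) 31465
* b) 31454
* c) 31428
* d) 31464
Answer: d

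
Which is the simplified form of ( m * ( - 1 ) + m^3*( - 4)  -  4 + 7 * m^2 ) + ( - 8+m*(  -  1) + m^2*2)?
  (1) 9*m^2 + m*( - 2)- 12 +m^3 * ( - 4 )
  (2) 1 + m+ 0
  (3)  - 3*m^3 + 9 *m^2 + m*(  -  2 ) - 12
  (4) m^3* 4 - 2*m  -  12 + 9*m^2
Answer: 1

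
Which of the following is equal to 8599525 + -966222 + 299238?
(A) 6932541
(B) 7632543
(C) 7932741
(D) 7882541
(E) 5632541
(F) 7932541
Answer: F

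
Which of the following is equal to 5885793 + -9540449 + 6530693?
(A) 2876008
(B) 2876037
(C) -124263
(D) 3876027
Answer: B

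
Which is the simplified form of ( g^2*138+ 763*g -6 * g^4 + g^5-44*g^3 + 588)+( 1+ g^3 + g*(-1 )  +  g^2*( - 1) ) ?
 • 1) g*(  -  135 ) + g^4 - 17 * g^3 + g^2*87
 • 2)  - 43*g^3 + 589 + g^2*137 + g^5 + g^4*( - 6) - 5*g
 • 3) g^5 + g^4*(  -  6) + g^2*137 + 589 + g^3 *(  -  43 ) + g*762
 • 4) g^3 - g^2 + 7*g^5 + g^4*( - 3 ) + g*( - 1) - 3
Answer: 3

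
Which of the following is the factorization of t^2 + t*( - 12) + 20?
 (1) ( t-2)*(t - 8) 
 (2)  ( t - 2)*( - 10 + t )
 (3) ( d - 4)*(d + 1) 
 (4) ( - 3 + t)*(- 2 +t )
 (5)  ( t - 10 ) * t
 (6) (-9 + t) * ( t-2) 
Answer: 2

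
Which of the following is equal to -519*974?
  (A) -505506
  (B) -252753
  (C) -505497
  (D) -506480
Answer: A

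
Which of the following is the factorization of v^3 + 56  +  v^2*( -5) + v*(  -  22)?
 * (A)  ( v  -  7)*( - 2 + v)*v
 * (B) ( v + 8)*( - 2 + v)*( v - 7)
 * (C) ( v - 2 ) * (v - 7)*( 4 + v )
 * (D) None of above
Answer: C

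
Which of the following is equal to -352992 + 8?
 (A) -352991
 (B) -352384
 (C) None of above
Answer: C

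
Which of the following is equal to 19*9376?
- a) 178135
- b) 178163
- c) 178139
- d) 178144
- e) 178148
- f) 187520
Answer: d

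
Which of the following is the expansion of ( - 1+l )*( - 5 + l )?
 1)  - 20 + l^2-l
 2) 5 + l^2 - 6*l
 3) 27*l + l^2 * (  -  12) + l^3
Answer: 2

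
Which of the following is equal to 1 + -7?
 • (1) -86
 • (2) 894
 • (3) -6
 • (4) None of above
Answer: 3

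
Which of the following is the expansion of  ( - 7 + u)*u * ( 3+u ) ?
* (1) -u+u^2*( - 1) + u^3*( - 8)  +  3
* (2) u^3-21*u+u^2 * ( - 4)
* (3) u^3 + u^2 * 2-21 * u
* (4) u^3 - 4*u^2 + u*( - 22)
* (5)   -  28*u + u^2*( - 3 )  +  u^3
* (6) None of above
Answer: 2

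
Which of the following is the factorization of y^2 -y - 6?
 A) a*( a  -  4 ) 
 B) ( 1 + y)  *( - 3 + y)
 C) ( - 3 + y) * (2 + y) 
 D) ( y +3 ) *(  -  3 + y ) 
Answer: C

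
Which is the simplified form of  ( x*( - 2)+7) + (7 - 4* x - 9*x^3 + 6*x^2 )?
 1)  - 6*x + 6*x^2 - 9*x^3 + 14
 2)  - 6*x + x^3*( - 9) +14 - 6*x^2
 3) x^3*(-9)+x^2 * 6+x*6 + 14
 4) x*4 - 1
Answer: 1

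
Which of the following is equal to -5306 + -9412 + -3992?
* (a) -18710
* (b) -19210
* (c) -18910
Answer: a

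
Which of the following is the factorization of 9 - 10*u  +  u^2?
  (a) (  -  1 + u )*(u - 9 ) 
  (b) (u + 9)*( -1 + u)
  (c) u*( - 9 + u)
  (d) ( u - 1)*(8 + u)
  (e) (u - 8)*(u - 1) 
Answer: a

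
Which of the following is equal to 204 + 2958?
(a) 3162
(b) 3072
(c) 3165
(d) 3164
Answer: a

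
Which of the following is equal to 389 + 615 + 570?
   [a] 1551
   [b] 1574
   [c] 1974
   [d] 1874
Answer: b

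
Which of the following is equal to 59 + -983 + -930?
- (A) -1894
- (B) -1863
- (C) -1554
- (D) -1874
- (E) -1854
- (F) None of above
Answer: E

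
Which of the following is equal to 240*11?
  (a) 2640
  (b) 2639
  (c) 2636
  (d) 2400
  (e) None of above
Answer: a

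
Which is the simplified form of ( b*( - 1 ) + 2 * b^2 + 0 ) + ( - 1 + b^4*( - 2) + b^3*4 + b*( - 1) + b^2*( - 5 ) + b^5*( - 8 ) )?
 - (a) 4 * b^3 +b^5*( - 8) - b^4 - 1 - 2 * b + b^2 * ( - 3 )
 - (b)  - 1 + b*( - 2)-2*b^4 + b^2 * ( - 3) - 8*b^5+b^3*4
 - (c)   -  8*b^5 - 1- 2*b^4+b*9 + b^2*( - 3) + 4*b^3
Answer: b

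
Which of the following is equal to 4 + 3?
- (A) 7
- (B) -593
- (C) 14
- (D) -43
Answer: A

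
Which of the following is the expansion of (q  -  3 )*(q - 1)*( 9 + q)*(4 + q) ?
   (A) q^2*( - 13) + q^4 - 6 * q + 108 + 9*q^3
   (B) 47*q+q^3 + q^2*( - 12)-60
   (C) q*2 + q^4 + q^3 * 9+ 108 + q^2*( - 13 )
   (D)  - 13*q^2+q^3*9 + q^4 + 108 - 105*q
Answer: D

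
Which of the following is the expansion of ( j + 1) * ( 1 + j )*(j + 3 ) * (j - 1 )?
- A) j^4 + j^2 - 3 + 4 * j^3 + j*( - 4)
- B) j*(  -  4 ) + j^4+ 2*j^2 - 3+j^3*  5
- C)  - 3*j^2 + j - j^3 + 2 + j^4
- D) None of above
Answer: D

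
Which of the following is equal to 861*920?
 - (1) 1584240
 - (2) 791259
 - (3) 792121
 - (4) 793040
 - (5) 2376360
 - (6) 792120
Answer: 6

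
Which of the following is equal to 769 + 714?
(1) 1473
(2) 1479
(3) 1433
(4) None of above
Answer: 4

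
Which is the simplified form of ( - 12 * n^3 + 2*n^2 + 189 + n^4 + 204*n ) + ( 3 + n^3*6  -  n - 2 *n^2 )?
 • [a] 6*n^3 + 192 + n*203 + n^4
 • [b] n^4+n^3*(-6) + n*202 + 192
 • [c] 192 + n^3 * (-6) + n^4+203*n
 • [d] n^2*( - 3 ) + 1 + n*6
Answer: c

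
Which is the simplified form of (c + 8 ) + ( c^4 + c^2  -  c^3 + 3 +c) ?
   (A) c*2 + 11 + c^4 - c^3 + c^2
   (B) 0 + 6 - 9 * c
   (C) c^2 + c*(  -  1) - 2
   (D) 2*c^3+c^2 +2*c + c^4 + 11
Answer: A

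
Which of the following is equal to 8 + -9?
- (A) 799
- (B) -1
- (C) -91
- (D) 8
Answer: B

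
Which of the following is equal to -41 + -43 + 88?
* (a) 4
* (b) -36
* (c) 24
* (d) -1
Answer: a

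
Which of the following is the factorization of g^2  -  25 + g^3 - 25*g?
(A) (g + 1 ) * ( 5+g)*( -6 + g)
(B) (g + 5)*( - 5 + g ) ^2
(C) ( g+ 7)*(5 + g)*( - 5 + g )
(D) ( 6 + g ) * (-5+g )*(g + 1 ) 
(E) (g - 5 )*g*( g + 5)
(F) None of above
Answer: F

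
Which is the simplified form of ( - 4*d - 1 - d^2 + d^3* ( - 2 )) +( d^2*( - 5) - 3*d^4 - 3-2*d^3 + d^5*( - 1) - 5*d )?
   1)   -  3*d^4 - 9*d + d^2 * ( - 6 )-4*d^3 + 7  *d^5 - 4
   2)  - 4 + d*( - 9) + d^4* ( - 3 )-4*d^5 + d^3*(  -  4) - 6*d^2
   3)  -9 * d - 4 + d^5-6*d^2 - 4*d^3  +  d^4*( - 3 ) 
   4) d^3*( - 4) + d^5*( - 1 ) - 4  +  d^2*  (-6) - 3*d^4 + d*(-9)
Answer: 4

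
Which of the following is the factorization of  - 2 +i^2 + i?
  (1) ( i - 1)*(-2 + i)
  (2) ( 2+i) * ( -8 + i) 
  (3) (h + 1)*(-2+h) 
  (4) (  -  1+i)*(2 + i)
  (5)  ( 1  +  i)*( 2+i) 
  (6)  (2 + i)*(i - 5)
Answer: 4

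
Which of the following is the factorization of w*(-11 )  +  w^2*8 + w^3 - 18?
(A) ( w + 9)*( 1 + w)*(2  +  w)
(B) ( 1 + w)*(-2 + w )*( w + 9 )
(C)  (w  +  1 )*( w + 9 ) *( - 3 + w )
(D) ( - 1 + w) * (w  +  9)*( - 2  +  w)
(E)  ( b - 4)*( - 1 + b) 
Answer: B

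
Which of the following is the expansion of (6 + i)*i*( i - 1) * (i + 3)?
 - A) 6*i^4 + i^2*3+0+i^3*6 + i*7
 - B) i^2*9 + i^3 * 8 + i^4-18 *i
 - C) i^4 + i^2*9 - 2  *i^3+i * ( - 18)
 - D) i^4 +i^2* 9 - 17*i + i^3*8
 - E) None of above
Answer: B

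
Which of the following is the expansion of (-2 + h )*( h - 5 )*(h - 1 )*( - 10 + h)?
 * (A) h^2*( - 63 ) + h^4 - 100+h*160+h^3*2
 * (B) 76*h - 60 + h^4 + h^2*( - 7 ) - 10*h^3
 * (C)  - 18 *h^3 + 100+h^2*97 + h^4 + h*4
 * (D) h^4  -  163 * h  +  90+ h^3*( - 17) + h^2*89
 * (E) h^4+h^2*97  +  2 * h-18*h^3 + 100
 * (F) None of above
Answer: F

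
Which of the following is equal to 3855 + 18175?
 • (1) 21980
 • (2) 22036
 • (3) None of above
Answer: 3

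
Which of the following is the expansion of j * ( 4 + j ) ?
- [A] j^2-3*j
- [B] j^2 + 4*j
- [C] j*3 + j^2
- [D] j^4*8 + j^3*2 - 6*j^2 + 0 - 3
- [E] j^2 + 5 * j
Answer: B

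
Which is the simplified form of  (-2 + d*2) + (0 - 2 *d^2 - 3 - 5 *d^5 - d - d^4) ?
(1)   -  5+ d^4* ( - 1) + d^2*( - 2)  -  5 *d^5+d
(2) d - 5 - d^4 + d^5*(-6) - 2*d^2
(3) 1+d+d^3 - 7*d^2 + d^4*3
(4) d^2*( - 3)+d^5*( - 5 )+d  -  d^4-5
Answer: 1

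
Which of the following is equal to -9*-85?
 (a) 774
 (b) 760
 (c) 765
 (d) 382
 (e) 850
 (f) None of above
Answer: c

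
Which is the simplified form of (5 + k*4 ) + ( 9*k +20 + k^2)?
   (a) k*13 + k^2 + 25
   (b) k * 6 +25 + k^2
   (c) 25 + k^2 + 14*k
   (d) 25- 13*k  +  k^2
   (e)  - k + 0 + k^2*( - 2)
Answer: a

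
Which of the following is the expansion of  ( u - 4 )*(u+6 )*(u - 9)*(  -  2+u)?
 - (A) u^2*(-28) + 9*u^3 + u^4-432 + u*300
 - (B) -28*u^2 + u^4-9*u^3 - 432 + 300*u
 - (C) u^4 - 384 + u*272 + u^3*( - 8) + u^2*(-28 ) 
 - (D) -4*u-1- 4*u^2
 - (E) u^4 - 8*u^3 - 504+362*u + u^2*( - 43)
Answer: B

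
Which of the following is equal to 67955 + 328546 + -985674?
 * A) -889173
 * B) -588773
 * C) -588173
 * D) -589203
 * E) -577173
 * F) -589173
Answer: F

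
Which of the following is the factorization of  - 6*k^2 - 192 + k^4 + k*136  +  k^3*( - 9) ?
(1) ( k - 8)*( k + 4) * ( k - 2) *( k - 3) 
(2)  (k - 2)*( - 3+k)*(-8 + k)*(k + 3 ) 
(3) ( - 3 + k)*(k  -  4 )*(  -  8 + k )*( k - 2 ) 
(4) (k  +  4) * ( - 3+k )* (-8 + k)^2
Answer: 1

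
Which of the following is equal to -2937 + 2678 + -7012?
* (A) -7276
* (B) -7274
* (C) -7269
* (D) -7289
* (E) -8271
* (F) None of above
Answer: F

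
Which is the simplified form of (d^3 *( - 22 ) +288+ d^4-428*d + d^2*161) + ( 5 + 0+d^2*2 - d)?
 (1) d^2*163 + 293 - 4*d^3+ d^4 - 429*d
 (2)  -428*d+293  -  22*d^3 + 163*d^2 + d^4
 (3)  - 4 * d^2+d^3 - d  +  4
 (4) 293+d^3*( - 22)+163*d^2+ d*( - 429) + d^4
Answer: 4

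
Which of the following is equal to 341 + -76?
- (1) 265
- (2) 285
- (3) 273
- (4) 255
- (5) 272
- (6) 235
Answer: 1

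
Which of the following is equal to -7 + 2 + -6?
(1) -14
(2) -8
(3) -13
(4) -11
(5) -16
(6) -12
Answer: 4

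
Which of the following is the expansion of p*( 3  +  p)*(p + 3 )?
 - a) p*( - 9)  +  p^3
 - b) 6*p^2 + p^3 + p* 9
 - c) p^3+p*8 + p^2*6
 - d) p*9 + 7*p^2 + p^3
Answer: b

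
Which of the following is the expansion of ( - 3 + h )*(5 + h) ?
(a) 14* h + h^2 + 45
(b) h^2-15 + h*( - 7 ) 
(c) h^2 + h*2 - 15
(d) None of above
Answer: c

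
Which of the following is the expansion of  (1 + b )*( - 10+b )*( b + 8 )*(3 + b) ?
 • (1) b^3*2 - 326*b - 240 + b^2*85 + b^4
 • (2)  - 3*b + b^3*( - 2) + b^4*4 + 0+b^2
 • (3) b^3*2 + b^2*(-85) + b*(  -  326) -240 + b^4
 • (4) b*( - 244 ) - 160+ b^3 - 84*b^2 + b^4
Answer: 3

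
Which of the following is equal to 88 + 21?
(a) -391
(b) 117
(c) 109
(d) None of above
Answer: c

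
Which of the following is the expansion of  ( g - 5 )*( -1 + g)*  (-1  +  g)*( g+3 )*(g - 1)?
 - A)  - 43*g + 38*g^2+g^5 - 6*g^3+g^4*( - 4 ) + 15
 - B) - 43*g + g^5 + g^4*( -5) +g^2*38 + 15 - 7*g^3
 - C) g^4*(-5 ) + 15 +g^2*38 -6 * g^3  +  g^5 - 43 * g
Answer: C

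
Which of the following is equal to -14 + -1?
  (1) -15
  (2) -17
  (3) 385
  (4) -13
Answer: 1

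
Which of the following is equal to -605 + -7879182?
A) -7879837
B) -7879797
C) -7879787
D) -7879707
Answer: C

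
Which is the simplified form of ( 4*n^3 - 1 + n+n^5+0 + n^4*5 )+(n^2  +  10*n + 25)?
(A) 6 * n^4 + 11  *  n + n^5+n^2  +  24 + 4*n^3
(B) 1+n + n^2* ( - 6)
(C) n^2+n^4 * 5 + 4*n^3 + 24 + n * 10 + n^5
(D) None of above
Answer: D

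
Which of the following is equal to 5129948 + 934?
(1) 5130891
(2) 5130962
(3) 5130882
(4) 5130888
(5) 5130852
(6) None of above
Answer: 3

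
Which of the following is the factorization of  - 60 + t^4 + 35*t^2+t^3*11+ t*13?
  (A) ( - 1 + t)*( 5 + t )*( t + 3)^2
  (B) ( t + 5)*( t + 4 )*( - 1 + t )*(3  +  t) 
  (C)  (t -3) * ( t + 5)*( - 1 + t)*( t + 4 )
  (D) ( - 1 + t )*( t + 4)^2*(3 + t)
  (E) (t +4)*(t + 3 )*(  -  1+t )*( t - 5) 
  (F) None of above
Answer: B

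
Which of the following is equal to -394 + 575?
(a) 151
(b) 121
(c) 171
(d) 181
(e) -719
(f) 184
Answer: d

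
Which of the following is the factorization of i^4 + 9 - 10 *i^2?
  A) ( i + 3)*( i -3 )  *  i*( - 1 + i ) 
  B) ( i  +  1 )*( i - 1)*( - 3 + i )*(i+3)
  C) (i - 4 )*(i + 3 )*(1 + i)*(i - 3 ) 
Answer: B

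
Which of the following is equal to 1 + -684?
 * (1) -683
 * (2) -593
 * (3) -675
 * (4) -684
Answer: 1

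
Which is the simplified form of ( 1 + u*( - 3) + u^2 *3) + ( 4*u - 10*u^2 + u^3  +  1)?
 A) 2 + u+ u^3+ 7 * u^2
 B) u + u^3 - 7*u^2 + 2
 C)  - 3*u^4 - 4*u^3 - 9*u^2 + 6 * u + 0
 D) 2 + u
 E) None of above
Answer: B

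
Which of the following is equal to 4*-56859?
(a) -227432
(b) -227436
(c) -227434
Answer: b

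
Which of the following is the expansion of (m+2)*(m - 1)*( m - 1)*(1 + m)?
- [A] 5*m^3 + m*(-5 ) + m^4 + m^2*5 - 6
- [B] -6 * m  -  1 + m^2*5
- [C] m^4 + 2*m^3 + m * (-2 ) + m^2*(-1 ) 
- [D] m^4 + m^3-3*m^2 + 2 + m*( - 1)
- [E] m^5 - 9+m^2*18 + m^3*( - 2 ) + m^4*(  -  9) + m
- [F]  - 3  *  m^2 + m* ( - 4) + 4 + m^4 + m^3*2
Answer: D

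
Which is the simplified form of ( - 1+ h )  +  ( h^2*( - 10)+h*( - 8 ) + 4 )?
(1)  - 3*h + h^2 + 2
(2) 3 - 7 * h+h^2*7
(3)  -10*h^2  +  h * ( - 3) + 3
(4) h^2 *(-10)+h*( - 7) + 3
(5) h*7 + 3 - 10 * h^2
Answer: 4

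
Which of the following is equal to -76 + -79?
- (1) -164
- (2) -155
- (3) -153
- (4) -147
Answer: 2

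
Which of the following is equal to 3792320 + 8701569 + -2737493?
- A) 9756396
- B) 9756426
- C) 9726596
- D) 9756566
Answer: A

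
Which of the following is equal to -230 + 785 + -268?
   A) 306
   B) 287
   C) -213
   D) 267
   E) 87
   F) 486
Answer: B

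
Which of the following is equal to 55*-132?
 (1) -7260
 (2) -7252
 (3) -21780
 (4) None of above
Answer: 1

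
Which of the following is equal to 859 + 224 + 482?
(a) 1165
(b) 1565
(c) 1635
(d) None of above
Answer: b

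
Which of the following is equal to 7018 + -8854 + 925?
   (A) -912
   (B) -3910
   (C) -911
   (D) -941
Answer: C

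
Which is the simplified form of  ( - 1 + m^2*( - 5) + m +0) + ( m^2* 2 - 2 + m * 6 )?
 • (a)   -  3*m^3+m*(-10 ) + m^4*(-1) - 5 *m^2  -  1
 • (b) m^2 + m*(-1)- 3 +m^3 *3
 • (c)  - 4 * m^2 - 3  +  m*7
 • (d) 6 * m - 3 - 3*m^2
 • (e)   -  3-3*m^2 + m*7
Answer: e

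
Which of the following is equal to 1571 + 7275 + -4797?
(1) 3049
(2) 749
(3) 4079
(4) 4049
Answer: 4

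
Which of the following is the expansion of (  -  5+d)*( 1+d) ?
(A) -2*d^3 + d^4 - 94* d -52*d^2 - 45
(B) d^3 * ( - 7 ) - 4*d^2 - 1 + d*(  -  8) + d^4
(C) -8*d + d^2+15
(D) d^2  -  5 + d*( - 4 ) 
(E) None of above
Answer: D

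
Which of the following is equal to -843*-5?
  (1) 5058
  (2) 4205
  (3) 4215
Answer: 3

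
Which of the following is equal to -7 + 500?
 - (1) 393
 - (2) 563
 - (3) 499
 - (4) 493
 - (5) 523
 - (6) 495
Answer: 4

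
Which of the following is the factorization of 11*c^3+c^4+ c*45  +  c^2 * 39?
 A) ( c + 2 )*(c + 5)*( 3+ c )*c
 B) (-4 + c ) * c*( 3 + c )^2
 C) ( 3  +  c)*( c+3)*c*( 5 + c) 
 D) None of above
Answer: C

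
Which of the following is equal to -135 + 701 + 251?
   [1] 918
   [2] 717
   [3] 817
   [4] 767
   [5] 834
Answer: 3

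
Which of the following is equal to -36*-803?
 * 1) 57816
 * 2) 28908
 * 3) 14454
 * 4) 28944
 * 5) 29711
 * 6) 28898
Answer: 2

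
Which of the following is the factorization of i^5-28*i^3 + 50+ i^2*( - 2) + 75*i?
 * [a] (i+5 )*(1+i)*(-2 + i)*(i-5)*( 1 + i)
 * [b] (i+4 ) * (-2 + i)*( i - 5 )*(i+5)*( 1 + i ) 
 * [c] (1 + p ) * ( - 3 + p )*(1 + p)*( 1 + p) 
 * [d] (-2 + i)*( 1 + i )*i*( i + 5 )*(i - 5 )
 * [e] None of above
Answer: a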